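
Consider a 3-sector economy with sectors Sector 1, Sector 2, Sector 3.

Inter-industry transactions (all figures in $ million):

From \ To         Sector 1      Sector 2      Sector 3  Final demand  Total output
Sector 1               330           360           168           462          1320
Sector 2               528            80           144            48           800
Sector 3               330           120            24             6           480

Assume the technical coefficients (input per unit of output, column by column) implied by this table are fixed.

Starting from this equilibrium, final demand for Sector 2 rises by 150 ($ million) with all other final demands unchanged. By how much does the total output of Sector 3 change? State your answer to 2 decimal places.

Technical coefficients a_ij = z_ij / X_j:
  a_11 = 330/1320 = 0.25, a_21 = 528/1320 = 0.40, a_31 = 330/1320 = 0.25
  a_12 = 360/800 = 0.45, a_22 = 80/800 = 0.10, a_32 = 120/800 = 0.15
  a_13 = 168/480 = 0.35, a_23 = 144/480 = 0.30, a_33 = 24/480 = 0.05
I − A =
  [   0.75    -0.45    -0.35]
  [  -0.40     0.90    -0.30]
  [  -0.25    -0.15     0.95]
Cofactors of I−A, C_ij = (−1)^(i+j)·(minor ij) (rows/columns in the sector order above):
  C_11 = (0.90)(0.95) − (-0.30)(-0.15) = 0.8100
  C_12 = −[(-0.40)(0.95) − (-0.30)(-0.25)] = 0.4550
  C_13 = (-0.40)(-0.15) − (0.90)(-0.25) = 0.2850
  C_21 = −[(-0.45)(0.95) − (-0.35)(-0.15)] = 0.4800
  C_22 = (0.75)(0.95) − (-0.35)(-0.25) = 0.6250
  C_23 = −[(0.75)(-0.15) − (-0.45)(-0.25)] = 0.2250
  C_31 = (-0.45)(-0.30) − (-0.35)(0.90) = 0.4500
  C_32 = −[(0.75)(-0.30) − (-0.35)(-0.40)] = 0.3650
  C_33 = (0.75)(0.90) − (-0.45)(-0.40) = 0.4950
det(I−A) = Σ_j (I−A)_1j·C_1j = (0.75)(0.8100) + (-0.45)(0.4550) + (-0.35)(0.2850) = 0.3030
adj(I−A) = Cᵀ =
  [ 0.8100   0.4800   0.4500]
  [ 0.4550   0.6250   0.3650]
  [ 0.2850   0.2250   0.4950]
(I − A)⁻¹ = adj(I−A) / det(I−A) ≈
  [   2.6733     1.5842     1.4851]
  [   1.5017     2.0627     1.2046]
  [   0.9406     0.7426     1.6337]
Δx = (I − A)⁻¹ Δd with Δd having +150 in the Sector 2 component and 0 elsewhere.
So Δx_3 = L_32 · (+150), where L_32 = adj(I−A)_32 / det(I−A) = 0.2250 / 0.3030.
Δx_3 = 0.2250 × (+150) / 0.3030 = 33.75 / 0.3030 ≈ 111.39.

Δx_3 = 111.39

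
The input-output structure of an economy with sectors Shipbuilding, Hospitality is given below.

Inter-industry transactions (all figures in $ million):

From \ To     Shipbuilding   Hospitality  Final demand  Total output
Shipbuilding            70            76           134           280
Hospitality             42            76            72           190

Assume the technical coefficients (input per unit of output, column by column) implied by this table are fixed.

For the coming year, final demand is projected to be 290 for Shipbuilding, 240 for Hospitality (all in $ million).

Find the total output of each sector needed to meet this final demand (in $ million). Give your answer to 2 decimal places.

Technical coefficients a_ij = z_ij / X_j:
  a_SS = 70/280 = 0.25, a_HS = 42/280 = 0.15
  a_SH = 76/190 = 0.40, a_HH = 76/190 = 0.40
I − A =
  [   0.75    -0.40]
  [  -0.15     0.60]
det(I−A) = (0.75)(0.60) − (-0.40)(-0.15) = 0.3900
adj(I−A) = [[0.60, 0.40], [0.15, 0.75]]
(I − A)⁻¹ = adj(I−A) / det(I−A) ≈
  [   1.5385     1.0256]
  [   0.3846     1.9231]
x = (I − A)⁻¹ d = adj(I−A)·d / det(I−A), with det(I−A) = 0.3900:
  x_S = (0.60·290 + 0.40·240) / 0.3900 = 270.00 / 0.3900 ≈ 692.31
  x_H = (0.15·290 + 0.75·240) / 0.3900 = 223.50 / 0.3900 ≈ 573.08

x_S = 692.31, x_H = 573.08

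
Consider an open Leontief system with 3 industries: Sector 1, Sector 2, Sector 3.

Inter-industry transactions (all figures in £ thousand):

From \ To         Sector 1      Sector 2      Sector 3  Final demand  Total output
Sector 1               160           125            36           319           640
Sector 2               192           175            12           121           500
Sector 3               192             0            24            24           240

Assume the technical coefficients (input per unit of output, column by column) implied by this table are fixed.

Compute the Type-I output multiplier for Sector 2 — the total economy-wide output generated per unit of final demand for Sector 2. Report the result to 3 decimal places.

Technical coefficients a_ij = z_ij / X_j:
  a_11 = 160/640 = 0.25, a_21 = 192/640 = 0.30, a_31 = 192/640 = 0.30
  a_12 = 125/500 = 0.25, a_22 = 175/500 = 0.35, a_32 = 0/500 = 0.00
  a_13 = 36/240 = 0.15, a_23 = 12/240 = 0.05, a_33 = 24/240 = 0.10
I − A =
  [   0.75    -0.25    -0.15]
  [  -0.30     0.65    -0.05]
  [  -0.30     0.00     0.90]
Cofactors of I−A, C_ij = (−1)^(i+j)·(minor ij) (rows/columns in the sector order above):
  C_11 = (0.65)(0.90) − (-0.05)(0.00) = 0.5850
  C_12 = −[(-0.30)(0.90) − (-0.05)(-0.30)] = 0.2850
  C_13 = (-0.30)(0.00) − (0.65)(-0.30) = 0.1950
  C_21 = −[(-0.25)(0.90) − (-0.15)(0.00)] = 0.2250
  C_22 = (0.75)(0.90) − (-0.15)(-0.30) = 0.6300
  C_23 = −[(0.75)(0.00) − (-0.25)(-0.30)] = 0.0750
  C_31 = (-0.25)(-0.05) − (-0.15)(0.65) = 0.1100
  C_32 = −[(0.75)(-0.05) − (-0.15)(-0.30)] = 0.0825
  C_33 = (0.75)(0.65) − (-0.25)(-0.30) = 0.4125
det(I−A) = Σ_j (I−A)_1j·C_1j = (0.75)(0.5850) + (-0.25)(0.2850) + (-0.15)(0.1950) = 0.33825
adj(I−A) = Cᵀ =
  [ 0.5850   0.2250   0.1100]
  [ 0.2850   0.6300   0.0825]
  [ 0.1950   0.0750   0.4125]
(I − A)⁻¹ = adj(I−A) / det(I−A) ≈
  [   1.7295     0.6652     0.3252]
  [   0.8426     1.8625     0.2439]
  [   0.5765     0.2217     1.2195]
The output multiplier for sector j is the column-j sum of the Leontief inverse (I − A)⁻¹ = adj(I−A) / det(I−A).
Column 2 of adj(I−A): (0.2250, 0.6300, 0.0750); det(I−A) = 0.33825.
m_2 = (0.2250 + 0.6300 + 0.0750) / 0.33825 = 0.93 / 0.33825 ≈ 2.749.

m_2 = 2.749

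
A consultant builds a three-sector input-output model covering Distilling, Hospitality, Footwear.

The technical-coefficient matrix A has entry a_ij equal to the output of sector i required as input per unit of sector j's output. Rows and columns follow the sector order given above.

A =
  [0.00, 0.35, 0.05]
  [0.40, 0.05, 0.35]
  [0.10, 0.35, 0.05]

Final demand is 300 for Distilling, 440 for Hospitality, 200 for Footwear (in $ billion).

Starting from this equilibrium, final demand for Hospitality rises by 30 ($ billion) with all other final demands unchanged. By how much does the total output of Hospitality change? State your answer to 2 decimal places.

I − A =
  [   1.00    -0.35    -0.05]
  [  -0.40     0.95    -0.35]
  [  -0.10    -0.35     0.95]
Cofactors of I−A, C_ij = (−1)^(i+j)·(minor ij) (rows/columns in the sector order above):
  C_11 = (0.95)(0.95) − (-0.35)(-0.35) = 0.7800
  C_12 = −[(-0.40)(0.95) − (-0.35)(-0.10)] = 0.4150
  C_13 = (-0.40)(-0.35) − (0.95)(-0.10) = 0.2350
  C_21 = −[(-0.35)(0.95) − (-0.05)(-0.35)] = 0.3500
  C_22 = (1.00)(0.95) − (-0.05)(-0.10) = 0.9450
  C_23 = −[(1.00)(-0.35) − (-0.35)(-0.10)] = 0.3850
  C_31 = (-0.35)(-0.35) − (-0.05)(0.95) = 0.1700
  C_32 = −[(1.00)(-0.35) − (-0.05)(-0.40)] = 0.3700
  C_33 = (1.00)(0.95) − (-0.35)(-0.40) = 0.8100
det(I−A) = Σ_j (I−A)_1j·C_1j = (1.00)(0.7800) + (-0.35)(0.4150) + (-0.05)(0.2350) = 0.6230
adj(I−A) = Cᵀ =
  [ 0.7800   0.3500   0.1700]
  [ 0.4150   0.9450   0.3700]
  [ 0.2350   0.3850   0.8100]
(I − A)⁻¹ = adj(I−A) / det(I−A) ≈
  [   1.2520     0.5618     0.2729]
  [   0.6661     1.5169     0.5939]
  [   0.3772     0.6180     1.3002]
Δx = (I − A)⁻¹ Δd with Δd having +30 in the Hospitality component and 0 elsewhere.
So Δx_2 = L_22 · (+30), where L_22 = adj(I−A)_22 / det(I−A) = 0.9450 / 0.6230.
Δx_2 = 0.9450 × (+30) / 0.6230 = 28.35 / 0.6230 ≈ 45.51.

Δx_2 = 45.51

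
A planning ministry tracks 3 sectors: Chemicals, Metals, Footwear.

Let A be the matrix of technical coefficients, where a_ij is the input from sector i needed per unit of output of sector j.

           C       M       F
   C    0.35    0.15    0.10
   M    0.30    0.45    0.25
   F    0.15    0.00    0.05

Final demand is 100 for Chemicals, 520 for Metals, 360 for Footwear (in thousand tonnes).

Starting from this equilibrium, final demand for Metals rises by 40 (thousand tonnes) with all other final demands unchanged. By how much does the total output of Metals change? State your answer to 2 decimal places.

I − A =
  [   0.65    -0.15    -0.10]
  [  -0.30     0.55    -0.25]
  [  -0.15     0.00     0.95]
Cofactors of I−A, C_ij = (−1)^(i+j)·(minor ij) (rows/columns in the sector order above):
  C_11 = (0.55)(0.95) − (-0.25)(0.00) = 0.5225
  C_12 = −[(-0.30)(0.95) − (-0.25)(-0.15)] = 0.3225
  C_13 = (-0.30)(0.00) − (0.55)(-0.15) = 0.0825
  C_21 = −[(-0.15)(0.95) − (-0.10)(0.00)] = 0.1425
  C_22 = (0.65)(0.95) − (-0.10)(-0.15) = 0.6025
  C_23 = −[(0.65)(0.00) − (-0.15)(-0.15)] = 0.0225
  C_31 = (-0.15)(-0.25) − (-0.10)(0.55) = 0.0925
  C_32 = −[(0.65)(-0.25) − (-0.10)(-0.30)] = 0.1925
  C_33 = (0.65)(0.55) − (-0.15)(-0.30) = 0.3125
det(I−A) = Σ_j (I−A)_1j·C_1j = (0.65)(0.5225) + (-0.15)(0.3225) + (-0.10)(0.0825) = 0.2830
adj(I−A) = Cᵀ =
  [ 0.5225   0.1425   0.0925]
  [ 0.3225   0.6025   0.1925]
  [ 0.0825   0.0225   0.3125]
(I − A)⁻¹ = adj(I−A) / det(I−A) ≈
  [   1.8463     0.5035     0.3269]
  [   1.1396     2.1290     0.6802]
  [   0.2915     0.0795     1.1042]
Δx = (I − A)⁻¹ Δd with Δd having +40 in the Metals component and 0 elsewhere.
So Δx_M = L_MM · (+40), where L_MM = adj(I−A)_MM / det(I−A) = 0.6025 / 0.2830.
Δx_M = 0.6025 × (+40) / 0.2830 = 24.10 / 0.2830 ≈ 85.16.

Δx_M = 85.16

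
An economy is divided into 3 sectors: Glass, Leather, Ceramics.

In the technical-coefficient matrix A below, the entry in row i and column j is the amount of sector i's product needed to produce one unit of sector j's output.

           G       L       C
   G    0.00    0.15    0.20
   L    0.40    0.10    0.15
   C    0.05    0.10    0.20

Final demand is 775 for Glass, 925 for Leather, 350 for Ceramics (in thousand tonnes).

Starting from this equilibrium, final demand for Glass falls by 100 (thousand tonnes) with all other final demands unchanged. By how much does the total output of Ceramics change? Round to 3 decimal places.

I − A =
  [   1.00    -0.15    -0.20]
  [  -0.40     0.90    -0.15]
  [  -0.05    -0.10     0.80]
Cofactors of I−A, C_ij = (−1)^(i+j)·(minor ij) (rows/columns in the sector order above):
  C_11 = (0.90)(0.80) − (-0.15)(-0.10) = 0.7050
  C_12 = −[(-0.40)(0.80) − (-0.15)(-0.05)] = 0.3275
  C_13 = (-0.40)(-0.10) − (0.90)(-0.05) = 0.0850
  C_21 = −[(-0.15)(0.80) − (-0.20)(-0.10)] = 0.1400
  C_22 = (1.00)(0.80) − (-0.20)(-0.05) = 0.7900
  C_23 = −[(1.00)(-0.10) − (-0.15)(-0.05)] = 0.1075
  C_31 = (-0.15)(-0.15) − (-0.20)(0.90) = 0.2025
  C_32 = −[(1.00)(-0.15) − (-0.20)(-0.40)] = 0.2300
  C_33 = (1.00)(0.90) − (-0.15)(-0.40) = 0.8400
det(I−A) = Σ_j (I−A)_1j·C_1j = (1.00)(0.7050) + (-0.15)(0.3275) + (-0.20)(0.0850) = 0.638875
adj(I−A) = Cᵀ =
  [ 0.7050   0.1400   0.2025]
  [ 0.3275   0.7900   0.2300]
  [ 0.0850   0.1075   0.8400]
(I − A)⁻¹ = adj(I−A) / det(I−A) ≈
  [   1.1035     0.2191     0.3170]
  [   0.5126     1.2365     0.3600]
  [   0.1330     0.1683     1.3148]
Δx = (I − A)⁻¹ Δd with Δd having -100 in the Glass component and 0 elsewhere.
So Δx_C = L_CG · (-100), where L_CG = adj(I−A)_CG / det(I−A) = 0.0850 / 0.638875.
Δx_C = 0.0850 × (-100) / 0.638875 = -8.50 / 0.638875 ≈ -13.305.

Δx_C = -13.305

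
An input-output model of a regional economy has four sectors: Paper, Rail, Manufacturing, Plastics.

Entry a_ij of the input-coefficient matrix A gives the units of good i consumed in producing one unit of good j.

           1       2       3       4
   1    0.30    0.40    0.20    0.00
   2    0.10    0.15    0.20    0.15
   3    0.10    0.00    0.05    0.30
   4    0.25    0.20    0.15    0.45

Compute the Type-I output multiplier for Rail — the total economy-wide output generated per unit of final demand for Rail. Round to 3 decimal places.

I − A =
  [   0.70    -0.40    -0.20     0.00]
  [  -0.10     0.85    -0.20    -0.15]
  [  -0.10     0.00     0.95    -0.30]
  [  -0.25    -0.20    -0.15     0.55]
Compute the cofactors C_ij = (−1)^(i+j)·(3×3 minor ij) of I−A; the adjugate is their transpose:
adj(I−A) = Cᵀ =
  [ 0.365375   0.203000   0.140500   0.132000]
  [ 0.111625   0.308250   0.111250   0.144750]
  [ 0.113500   0.094000   0.269250   0.172500]
  [ 0.237625   0.230000   0.177750   0.502250]
det(I−A) = Σ_j (I−A)_1j·C_1j = (0.70)(0.365375) + (-0.40)(0.111625) + (-0.20)(0.113500) + (0.00)(0.237625) = 0.1884125
(I − A)⁻¹ = adj(I−A) / det(I−A) ≈
  [   1.9392     1.0774     0.7457     0.7006]
  [   0.5925     1.6360     0.5905     0.7683]
  [   0.6024     0.4989     1.4290     0.9155]
  [   1.2612     1.2207     0.9434     2.6657]
The output multiplier for sector j is the column-j sum of the Leontief inverse (I − A)⁻¹ = adj(I−A) / det(I−A).
Column 2 of adj(I−A): (0.203000, 0.308250, 0.094000, 0.230000); det(I−A) = 0.1884125.
m_2 = (0.203000 + 0.308250 + 0.094000 + 0.230000) / 0.1884125 = 0.83525 / 0.1884125 ≈ 4.433.

m_2 = 4.433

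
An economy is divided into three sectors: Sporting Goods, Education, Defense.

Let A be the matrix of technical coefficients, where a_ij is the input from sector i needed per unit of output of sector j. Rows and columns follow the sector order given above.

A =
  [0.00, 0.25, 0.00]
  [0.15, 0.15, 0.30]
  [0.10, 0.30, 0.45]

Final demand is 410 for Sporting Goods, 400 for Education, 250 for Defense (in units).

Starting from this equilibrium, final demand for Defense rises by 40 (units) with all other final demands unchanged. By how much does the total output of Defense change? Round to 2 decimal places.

Δx_D = 93.02

I − A =
  [   1.00    -0.25     0.00]
  [  -0.15     0.85    -0.30]
  [  -0.10    -0.30     0.55]
Cofactors of I−A, C_ij = (−1)^(i+j)·(minor ij) (rows/columns in the sector order above):
  C_11 = (0.85)(0.55) − (-0.30)(-0.30) = 0.3775
  C_12 = −[(-0.15)(0.55) − (-0.30)(-0.10)] = 0.1125
  C_13 = (-0.15)(-0.30) − (0.85)(-0.10) = 0.1300
  C_21 = −[(-0.25)(0.55) − (0.00)(-0.30)] = 0.1375
  C_22 = (1.00)(0.55) − (0.00)(-0.10) = 0.5500
  C_23 = −[(1.00)(-0.30) − (-0.25)(-0.10)] = 0.3250
  C_31 = (-0.25)(-0.30) − (0.00)(0.85) = 0.0750
  C_32 = −[(1.00)(-0.30) − (0.00)(-0.15)] = 0.3000
  C_33 = (1.00)(0.85) − (-0.25)(-0.15) = 0.8125
det(I−A) = Σ_j (I−A)_1j·C_1j = (1.00)(0.3775) + (-0.25)(0.1125) + (0.00)(0.1300) = 0.349375
adj(I−A) = Cᵀ =
  [ 0.3775   0.1375   0.0750]
  [ 0.1125   0.5500   0.3000]
  [ 0.1300   0.3250   0.8125]
(I − A)⁻¹ = adj(I−A) / det(I−A) ≈
  [   1.0805     0.3936     0.2147]
  [   0.3220     1.5742     0.8587]
  [   0.3721     0.9302     2.3256]
Δx = (I − A)⁻¹ Δd with Δd having +40 in the Defense component and 0 elsewhere.
So Δx_D = L_DD · (+40), where L_DD = adj(I−A)_DD / det(I−A) = 0.8125 / 0.349375.
Δx_D = 0.8125 × (+40) / 0.349375 = 32.50 / 0.349375 ≈ 93.02.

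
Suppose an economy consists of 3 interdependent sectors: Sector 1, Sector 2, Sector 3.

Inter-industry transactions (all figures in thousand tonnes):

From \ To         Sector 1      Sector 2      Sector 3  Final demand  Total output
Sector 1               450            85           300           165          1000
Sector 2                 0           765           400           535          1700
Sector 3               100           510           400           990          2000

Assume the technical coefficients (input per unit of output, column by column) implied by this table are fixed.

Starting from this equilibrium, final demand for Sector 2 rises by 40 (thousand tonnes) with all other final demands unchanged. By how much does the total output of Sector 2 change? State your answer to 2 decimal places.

Δx_2 = 85.11

Technical coefficients a_ij = z_ij / X_j:
  a_11 = 450/1000 = 0.45, a_21 = 0/1000 = 0.00, a_31 = 100/1000 = 0.10
  a_12 = 85/1700 = 0.05, a_22 = 765/1700 = 0.45, a_32 = 510/1700 = 0.30
  a_13 = 300/2000 = 0.15, a_23 = 400/2000 = 0.20, a_33 = 400/2000 = 0.20
I − A =
  [   0.55    -0.05    -0.15]
  [   0.00     0.55    -0.20]
  [  -0.10    -0.30     0.80]
Cofactors of I−A, C_ij = (−1)^(i+j)·(minor ij) (rows/columns in the sector order above):
  C_11 = (0.55)(0.80) − (-0.20)(-0.30) = 0.3800
  C_12 = −[(0.00)(0.80) − (-0.20)(-0.10)] = 0.0200
  C_13 = (0.00)(-0.30) − (0.55)(-0.10) = 0.0550
  C_21 = −[(-0.05)(0.80) − (-0.15)(-0.30)] = 0.0850
  C_22 = (0.55)(0.80) − (-0.15)(-0.10) = 0.4250
  C_23 = −[(0.55)(-0.30) − (-0.05)(-0.10)] = 0.1700
  C_31 = (-0.05)(-0.20) − (-0.15)(0.55) = 0.0925
  C_32 = −[(0.55)(-0.20) − (-0.15)(0.00)] = 0.1100
  C_33 = (0.55)(0.55) − (-0.05)(0.00) = 0.3025
det(I−A) = Σ_j (I−A)_1j·C_1j = (0.55)(0.3800) + (-0.05)(0.0200) + (-0.15)(0.0550) = 0.19975
adj(I−A) = Cᵀ =
  [ 0.3800   0.0850   0.0925]
  [ 0.0200   0.4250   0.1100]
  [ 0.0550   0.1700   0.3025]
(I − A)⁻¹ = adj(I−A) / det(I−A) ≈
  [   1.9024     0.4255     0.4631]
  [   0.1001     2.1277     0.5507]
  [   0.2753     0.8511     1.5144]
Δx = (I − A)⁻¹ Δd with Δd having +40 in the Sector 2 component and 0 elsewhere.
So Δx_2 = L_22 · (+40), where L_22 = adj(I−A)_22 / det(I−A) = 0.4250 / 0.19975.
Δx_2 = 0.4250 × (+40) / 0.19975 = 17.00 / 0.19975 ≈ 85.11.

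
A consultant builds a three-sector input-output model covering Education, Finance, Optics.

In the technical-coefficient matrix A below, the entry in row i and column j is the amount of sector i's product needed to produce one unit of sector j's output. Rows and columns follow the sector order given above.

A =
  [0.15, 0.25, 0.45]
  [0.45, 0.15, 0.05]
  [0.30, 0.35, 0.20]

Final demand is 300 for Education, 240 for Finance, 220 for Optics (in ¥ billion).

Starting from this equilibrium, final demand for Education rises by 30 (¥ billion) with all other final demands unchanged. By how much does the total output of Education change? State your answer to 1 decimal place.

Δx_1 = 70.0

I − A =
  [   0.85    -0.25    -0.45]
  [  -0.45     0.85    -0.05]
  [  -0.30    -0.35     0.80]
Cofactors of I−A, C_ij = (−1)^(i+j)·(minor ij) (rows/columns in the sector order above):
  C_11 = (0.85)(0.80) − (-0.05)(-0.35) = 0.6625
  C_12 = −[(-0.45)(0.80) − (-0.05)(-0.30)] = 0.3750
  C_13 = (-0.45)(-0.35) − (0.85)(-0.30) = 0.4125
  C_21 = −[(-0.25)(0.80) − (-0.45)(-0.35)] = 0.3575
  C_22 = (0.85)(0.80) − (-0.45)(-0.30) = 0.5450
  C_23 = −[(0.85)(-0.35) − (-0.25)(-0.30)] = 0.3725
  C_31 = (-0.25)(-0.05) − (-0.45)(0.85) = 0.3950
  C_32 = −[(0.85)(-0.05) − (-0.45)(-0.45)] = 0.2450
  C_33 = (0.85)(0.85) − (-0.25)(-0.45) = 0.6100
det(I−A) = Σ_j (I−A)_1j·C_1j = (0.85)(0.6625) + (-0.25)(0.3750) + (-0.45)(0.4125) = 0.28375
adj(I−A) = Cᵀ =
  [ 0.6625   0.3575   0.3950]
  [ 0.3750   0.5450   0.2450]
  [ 0.4125   0.3725   0.6100]
(I − A)⁻¹ = adj(I−A) / det(I−A) ≈
  [   2.3348     1.2599     1.3921]
  [   1.3216     1.9207     0.8634]
  [   1.4537     1.3128     2.1498]
Δx = (I − A)⁻¹ Δd with Δd having +30 in the Education component and 0 elsewhere.
So Δx_1 = L_11 · (+30), where L_11 = adj(I−A)_11 / det(I−A) = 0.6625 / 0.28375.
Δx_1 = 0.6625 × (+30) / 0.28375 = 19.875 / 0.28375 ≈ 70.0.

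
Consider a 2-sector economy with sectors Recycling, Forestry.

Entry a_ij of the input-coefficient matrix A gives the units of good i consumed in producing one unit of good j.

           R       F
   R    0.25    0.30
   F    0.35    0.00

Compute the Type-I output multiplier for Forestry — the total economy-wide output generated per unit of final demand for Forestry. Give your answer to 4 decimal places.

I − A =
  [   0.75    -0.30]
  [  -0.35     1.00]
det(I−A) = (0.75)(1.00) − (-0.30)(-0.35) = 0.6450
adj(I−A) = [[1.00, 0.30], [0.35, 0.75]]
(I − A)⁻¹ = adj(I−A) / det(I−A) ≈
  [   1.55039     0.46512]
  [   0.54264     1.16279]
The output multiplier for sector j is the column-j sum of the Leontief inverse (I − A)⁻¹ = adj(I−A) / det(I−A).
Column F of adj(I−A): (0.30, 0.75); det(I−A) = 0.6450.
m_F = (0.30 + 0.75) / 0.6450 = 1.05 / 0.6450 ≈ 1.6279.

m_F = 1.6279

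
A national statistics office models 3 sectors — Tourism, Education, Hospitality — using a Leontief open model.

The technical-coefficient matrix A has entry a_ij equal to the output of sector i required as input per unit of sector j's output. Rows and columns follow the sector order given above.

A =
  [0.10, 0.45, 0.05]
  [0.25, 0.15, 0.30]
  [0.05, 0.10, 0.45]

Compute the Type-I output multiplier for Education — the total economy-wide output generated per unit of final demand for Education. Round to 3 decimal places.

I − A =
  [   0.90    -0.45    -0.05]
  [  -0.25     0.85    -0.30]
  [  -0.05    -0.10     0.55]
Cofactors of I−A, C_ij = (−1)^(i+j)·(minor ij) (rows/columns in the sector order above):
  C_11 = (0.85)(0.55) − (-0.30)(-0.10) = 0.4375
  C_12 = −[(-0.25)(0.55) − (-0.30)(-0.05)] = 0.1525
  C_13 = (-0.25)(-0.10) − (0.85)(-0.05) = 0.0675
  C_21 = −[(-0.45)(0.55) − (-0.05)(-0.10)] = 0.2525
  C_22 = (0.90)(0.55) − (-0.05)(-0.05) = 0.4925
  C_23 = −[(0.90)(-0.10) − (-0.45)(-0.05)] = 0.1125
  C_31 = (-0.45)(-0.30) − (-0.05)(0.85) = 0.1775
  C_32 = −[(0.90)(-0.30) − (-0.05)(-0.25)] = 0.2825
  C_33 = (0.90)(0.85) − (-0.45)(-0.25) = 0.6525
det(I−A) = Σ_j (I−A)_1j·C_1j = (0.90)(0.4375) + (-0.45)(0.1525) + (-0.05)(0.0675) = 0.32175
adj(I−A) = Cᵀ =
  [ 0.4375   0.2525   0.1775]
  [ 0.1525   0.4925   0.2825]
  [ 0.0675   0.1125   0.6525]
(I − A)⁻¹ = adj(I−A) / det(I−A) ≈
  [   1.3598     0.7848     0.5517]
  [   0.4740     1.5307     0.8780]
  [   0.2098     0.3497     2.0280]
The output multiplier for sector j is the column-j sum of the Leontief inverse (I − A)⁻¹ = adj(I−A) / det(I−A).
Column E of adj(I−A): (0.2525, 0.4925, 0.1125); det(I−A) = 0.32175.
m_E = (0.2525 + 0.4925 + 0.1125) / 0.32175 = 0.8575 / 0.32175 ≈ 2.665.

m_E = 2.665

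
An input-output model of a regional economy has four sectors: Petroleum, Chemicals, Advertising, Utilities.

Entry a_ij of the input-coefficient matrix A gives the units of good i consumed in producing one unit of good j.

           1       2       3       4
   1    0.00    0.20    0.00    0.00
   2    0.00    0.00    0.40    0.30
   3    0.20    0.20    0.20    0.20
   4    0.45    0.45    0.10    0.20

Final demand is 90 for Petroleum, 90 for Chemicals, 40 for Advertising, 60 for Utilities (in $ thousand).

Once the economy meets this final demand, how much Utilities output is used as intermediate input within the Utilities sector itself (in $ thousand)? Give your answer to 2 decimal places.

z_44 = 71.65

I − A =
  [   1.00    -0.20     0.00     0.00]
  [   0.00     1.00    -0.40    -0.30]
  [  -0.20    -0.20     0.80    -0.20]
  [  -0.45    -0.45    -0.10     0.80]
Compute the cofactors C_ij = (−1)^(i+j)·(3×3 minor ij) of I−A; the adjugate is their transpose:
adj(I−A) = Cᵀ =
  [ 0.4060   0.1240   0.0700   0.0640]
  [ 0.2140   0.6200   0.3500   0.3200]
  [ 0.2500   0.3000   0.6380   0.2720]
  [ 0.3800   0.4560   0.3160   0.7040]
det(I−A) = Σ_j (I−A)_1j·C_1j = (1.00)(0.4060) + (-0.20)(0.2140) + (0.00)(0.2500) + (0.00)(0.3800) = 0.3632
(I − A)⁻¹ = adj(I−A) / det(I−A) ≈
  [   1.1178     0.3414     0.1927     0.1762]
  [   0.5892     1.7070     0.9637     0.8811]
  [   0.6883     0.8260     1.7566     0.7489]
  [   1.0463     1.2555     0.8700     1.9383]
First solve x = (I − A)⁻¹ d = adj(I−A)·d / det(I−A); in particular x_4 = (0.3800·90 + 0.4560·90 + 0.3160·40 + 0.7040·60) / 0.3632 = 130.12 / 0.3632 ≈ 358.2599.
Intermediate flow from 4 to 4: z_44 = a_44 · x_4 = 0.20 × 130.12 / 0.3632 = 26.024 / 0.3632 ≈ 71.65.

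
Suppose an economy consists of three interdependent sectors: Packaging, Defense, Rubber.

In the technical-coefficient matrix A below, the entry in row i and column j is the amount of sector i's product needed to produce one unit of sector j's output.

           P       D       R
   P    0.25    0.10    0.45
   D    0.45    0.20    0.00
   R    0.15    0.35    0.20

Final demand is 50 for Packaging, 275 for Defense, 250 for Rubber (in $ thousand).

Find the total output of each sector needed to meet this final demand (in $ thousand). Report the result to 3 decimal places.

I − A =
  [   0.75    -0.10    -0.45]
  [  -0.45     0.80     0.00]
  [  -0.15    -0.35     0.80]
Cofactors of I−A, C_ij = (−1)^(i+j)·(minor ij) (rows/columns in the sector order above):
  C_11 = (0.80)(0.80) − (0.00)(-0.35) = 0.6400
  C_12 = −[(-0.45)(0.80) − (0.00)(-0.15)] = 0.3600
  C_13 = (-0.45)(-0.35) − (0.80)(-0.15) = 0.2775
  C_21 = −[(-0.10)(0.80) − (-0.45)(-0.35)] = 0.2375
  C_22 = (0.75)(0.80) − (-0.45)(-0.15) = 0.5325
  C_23 = −[(0.75)(-0.35) − (-0.10)(-0.15)] = 0.2775
  C_31 = (-0.10)(0.00) − (-0.45)(0.80) = 0.3600
  C_32 = −[(0.75)(0.00) − (-0.45)(-0.45)] = 0.2025
  C_33 = (0.75)(0.80) − (-0.10)(-0.45) = 0.5550
det(I−A) = Σ_j (I−A)_1j·C_1j = (0.75)(0.6400) + (-0.10)(0.3600) + (-0.45)(0.2775) = 0.319125
adj(I−A) = Cᵀ =
  [ 0.6400   0.2375   0.3600]
  [ 0.3600   0.5325   0.2025]
  [ 0.2775   0.2775   0.5550]
(I − A)⁻¹ = adj(I−A) / det(I−A) ≈
  [   2.0055     0.7442     1.1281]
  [   1.1281     1.6686     0.6345]
  [   0.8696     0.8696     1.7391]
x = (I − A)⁻¹ d = adj(I−A)·d / det(I−A), with det(I−A) = 0.319125:
  x_P = (0.6400·50 + 0.2375·275 + 0.3600·250) / 0.319125 = 187.3125 / 0.319125 ≈ 586.957
  x_D = (0.3600·50 + 0.5325·275 + 0.2025·250) / 0.319125 = 215.0625 / 0.319125 ≈ 673.913
  x_R = (0.2775·50 + 0.2775·275 + 0.5550·250) / 0.319125 = 228.9375 / 0.319125 ≈ 717.391

x_P = 586.957, x_D = 673.913, x_R = 717.391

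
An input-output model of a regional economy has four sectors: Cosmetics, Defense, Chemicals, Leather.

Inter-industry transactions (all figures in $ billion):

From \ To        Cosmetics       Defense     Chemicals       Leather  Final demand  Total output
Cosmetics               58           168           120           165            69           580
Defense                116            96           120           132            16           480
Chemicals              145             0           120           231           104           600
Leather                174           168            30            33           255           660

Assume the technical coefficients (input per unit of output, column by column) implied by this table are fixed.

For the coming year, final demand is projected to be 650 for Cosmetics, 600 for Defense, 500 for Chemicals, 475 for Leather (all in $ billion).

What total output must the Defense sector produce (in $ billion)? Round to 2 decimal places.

Technical coefficients a_ij = z_ij / X_j:
  a_11 = 58/580 = 0.10, a_21 = 116/580 = 0.20, a_31 = 145/580 = 0.25, a_41 = 174/580 = 0.30
  a_12 = 168/480 = 0.35, a_22 = 96/480 = 0.20, a_32 = 0/480 = 0.00, a_42 = 168/480 = 0.35
  a_13 = 120/600 = 0.20, a_23 = 120/600 = 0.20, a_33 = 120/600 = 0.20, a_43 = 30/600 = 0.05
  a_14 = 165/660 = 0.25, a_24 = 132/660 = 0.20, a_34 = 231/660 = 0.35, a_44 = 33/660 = 0.05
I − A =
  [   0.90    -0.35    -0.20    -0.25]
  [  -0.20     0.80    -0.20    -0.20]
  [  -0.25     0.00     0.80    -0.35]
  [  -0.30    -0.35    -0.05     0.95]
Compute the cofactors C_ij = (−1)^(i+j)·(3×3 minor ij) of I−A; the adjugate is their transpose:
adj(I−A) = Cᵀ =
  [ 0.513500   0.354375   0.235500   0.296500]
  [ 0.267500   0.536625   0.217500   0.263500]
  [ 0.281000   0.252000   0.456000   0.295000]
  [ 0.275500   0.322875   0.178500   0.462500]
det(I−A) = Σ_j (I−A)_1j·C_1j = (0.90)(0.513500) + (-0.35)(0.267500) + (-0.20)(0.281000) + (-0.25)(0.275500) = 0.24345
(I − A)⁻¹ = adj(I−A) / det(I−A) ≈
  [   2.1093     1.4556     0.9673     1.2179]
  [   1.0988     2.2043     0.8934     1.0824]
  [   1.1542     1.0351     1.8731     1.2117]
  [   1.1316     1.3262     0.7332     1.8998]
x = (I − A)⁻¹ d = adj(I−A)·d / det(I−A), with det(I−A) = 0.24345:
  x_1 = (0.513500·650 + 0.354375·600 + 0.235500·500 + 0.296500·475) / 0.24345 = 804.9875 / 0.24345 ≈ 3306.58
  x_2 = (0.267500·650 + 0.536625·600 + 0.217500·500 + 0.263500·475) / 0.24345 = 729.7625 / 0.24345 ≈ 2997.59
  x_3 = (0.281000·650 + 0.252000·600 + 0.456000·500 + 0.295000·475) / 0.24345 = 701.975 / 0.24345 ≈ 2883.45
  x_4 = (0.275500·650 + 0.322875·600 + 0.178500·500 + 0.462500·475) / 0.24345 = 681.7375 / 0.24345 ≈ 2800.32

x_2 = 2997.59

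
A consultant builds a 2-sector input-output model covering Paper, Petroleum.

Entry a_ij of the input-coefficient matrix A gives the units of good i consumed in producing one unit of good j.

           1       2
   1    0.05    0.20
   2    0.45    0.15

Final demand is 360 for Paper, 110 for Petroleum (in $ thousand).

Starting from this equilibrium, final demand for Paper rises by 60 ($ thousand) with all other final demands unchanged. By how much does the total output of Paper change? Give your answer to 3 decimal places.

I − A =
  [   0.95    -0.20]
  [  -0.45     0.85]
det(I−A) = (0.95)(0.85) − (-0.20)(-0.45) = 0.7175
adj(I−A) = [[0.85, 0.20], [0.45, 0.95]]
(I − A)⁻¹ = adj(I−A) / det(I−A) ≈
  [   1.1847     0.2787]
  [   0.6272     1.3240]
Δx = (I − A)⁻¹ Δd with Δd having +60 in the Paper component and 0 elsewhere.
So Δx_1 = L_11 · (+60), where L_11 = adj(I−A)_11 / det(I−A) = 0.85 / 0.7175.
Δx_1 = 0.85 × (+60) / 0.7175 = 51.00 / 0.7175 ≈ 71.080.

Δx_1 = 71.080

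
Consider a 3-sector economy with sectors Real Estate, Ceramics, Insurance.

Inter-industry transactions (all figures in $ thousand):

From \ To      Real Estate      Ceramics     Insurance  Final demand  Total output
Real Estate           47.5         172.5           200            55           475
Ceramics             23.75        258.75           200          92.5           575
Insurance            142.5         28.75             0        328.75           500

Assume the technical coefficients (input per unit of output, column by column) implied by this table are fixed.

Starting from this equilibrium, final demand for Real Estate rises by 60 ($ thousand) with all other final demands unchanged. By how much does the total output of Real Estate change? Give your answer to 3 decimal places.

Δx_R = 88.579

Technical coefficients a_ij = z_ij / X_j:
  a_RR = 47.5/475 = 0.10, a_CR = 23.75/475 = 0.05, a_IR = 142.5/475 = 0.30
  a_RC = 172.5/575 = 0.30, a_CC = 258.75/575 = 0.45, a_IC = 28.75/575 = 0.05
  a_RI = 200/500 = 0.40, a_CI = 200/500 = 0.40, a_II = 0/500 = 0.00
I − A =
  [   0.90    -0.30    -0.40]
  [  -0.05     0.55    -0.40]
  [  -0.30    -0.05     1.00]
Cofactors of I−A, C_ij = (−1)^(i+j)·(minor ij) (rows/columns in the sector order above):
  C_11 = (0.55)(1.00) − (-0.40)(-0.05) = 0.5300
  C_12 = −[(-0.05)(1.00) − (-0.40)(-0.30)] = 0.1700
  C_13 = (-0.05)(-0.05) − (0.55)(-0.30) = 0.1675
  C_21 = −[(-0.30)(1.00) − (-0.40)(-0.05)] = 0.3200
  C_22 = (0.90)(1.00) − (-0.40)(-0.30) = 0.7800
  C_23 = −[(0.90)(-0.05) − (-0.30)(-0.30)] = 0.1350
  C_31 = (-0.30)(-0.40) − (-0.40)(0.55) = 0.3400
  C_32 = −[(0.90)(-0.40) − (-0.40)(-0.05)] = 0.3800
  C_33 = (0.90)(0.55) − (-0.30)(-0.05) = 0.4800
det(I−A) = Σ_j (I−A)_1j·C_1j = (0.90)(0.5300) + (-0.30)(0.1700) + (-0.40)(0.1675) = 0.3590
adj(I−A) = Cᵀ =
  [ 0.5300   0.3200   0.3400]
  [ 0.1700   0.7800   0.3800]
  [ 0.1675   0.1350   0.4800]
(I − A)⁻¹ = adj(I−A) / det(I−A) ≈
  [   1.4763     0.8914     0.9471]
  [   0.4735     2.1727     1.0585]
  [   0.4666     0.3760     1.3370]
Δx = (I − A)⁻¹ Δd with Δd having +60 in the Real Estate component and 0 elsewhere.
So Δx_R = L_RR · (+60), where L_RR = adj(I−A)_RR / det(I−A) = 0.5300 / 0.3590.
Δx_R = 0.5300 × (+60) / 0.3590 = 31.80 / 0.3590 ≈ 88.579.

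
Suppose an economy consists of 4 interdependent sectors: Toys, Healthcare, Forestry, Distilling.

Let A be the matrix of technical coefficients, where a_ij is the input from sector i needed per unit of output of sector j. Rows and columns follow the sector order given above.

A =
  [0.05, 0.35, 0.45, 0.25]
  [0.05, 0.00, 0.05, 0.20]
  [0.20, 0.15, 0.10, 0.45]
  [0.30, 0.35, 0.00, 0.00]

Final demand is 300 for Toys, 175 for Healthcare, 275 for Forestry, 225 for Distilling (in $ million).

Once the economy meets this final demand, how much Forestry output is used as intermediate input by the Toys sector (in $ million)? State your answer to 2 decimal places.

z_31 = 224.41

I − A =
  [   0.95    -0.35    -0.45    -0.25]
  [  -0.05     1.00    -0.05    -0.20]
  [  -0.20    -0.15     0.90    -0.45]
  [  -0.30    -0.35     0.00     1.00]
Compute the cofactors C_ij = (−1)^(i+j)·(3×3 minor ij) of I−A; the adjugate is their transpose:
adj(I−A) = Cᵀ =
  [ 0.821625   0.532125   0.440375   0.510000]
  [ 0.115750   0.636750   0.093250   0.198250]
  [ 0.345375   0.415625   0.765625   0.514000]
  [ 0.287000   0.382500   0.164750   0.735250]
det(I−A) = Σ_j (I−A)_1j·C_1j = (0.95)(0.821625) + (-0.35)(0.115750) + (-0.45)(0.345375) + (-0.25)(0.287000) = 0.5128625
(I − A)⁻¹ = adj(I−A) / det(I−A) ≈
  [   1.6020     1.0376     0.8587     0.9944]
  [   0.2257     1.2416     0.1818     0.3866]
  [   0.6734     0.8104     1.4928     1.0022]
  [   0.5596     0.7458     0.3212     1.4336]
First solve x = (I − A)⁻¹ d = adj(I−A)·d / det(I−A); in particular x_1 = (0.821625·300 + 0.532125·175 + 0.440375·275 + 0.510000·225) / 0.5128625 = 575.4625 / 0.5128625 ≈ 1122.0600.
Intermediate flow from 3 to 1: z_31 = a_31 · x_1 = 0.20 × 575.4625 / 0.5128625 = 115.0925 / 0.5128625 ≈ 224.41.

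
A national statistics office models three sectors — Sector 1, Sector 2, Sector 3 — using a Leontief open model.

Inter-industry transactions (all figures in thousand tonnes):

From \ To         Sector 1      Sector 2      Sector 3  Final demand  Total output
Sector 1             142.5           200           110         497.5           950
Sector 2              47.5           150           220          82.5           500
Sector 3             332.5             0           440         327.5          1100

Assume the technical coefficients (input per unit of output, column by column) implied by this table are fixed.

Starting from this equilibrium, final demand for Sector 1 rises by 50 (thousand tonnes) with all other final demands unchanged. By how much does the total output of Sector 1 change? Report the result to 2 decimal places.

Technical coefficients a_ij = z_ij / X_j:
  a_11 = 142.5/950 = 0.15, a_21 = 47.5/950 = 0.05, a_31 = 332.5/950 = 0.35
  a_12 = 200/500 = 0.40, a_22 = 150/500 = 0.30, a_32 = 0/500 = 0.00
  a_13 = 110/1100 = 0.10, a_23 = 220/1100 = 0.20, a_33 = 440/1100 = 0.40
I − A =
  [   0.85    -0.40    -0.10]
  [  -0.05     0.70    -0.20]
  [  -0.35     0.00     0.60]
Cofactors of I−A, C_ij = (−1)^(i+j)·(minor ij) (rows/columns in the sector order above):
  C_11 = (0.70)(0.60) − (-0.20)(0.00) = 0.4200
  C_12 = −[(-0.05)(0.60) − (-0.20)(-0.35)] = 0.1000
  C_13 = (-0.05)(0.00) − (0.70)(-0.35) = 0.2450
  C_21 = −[(-0.40)(0.60) − (-0.10)(0.00)] = 0.2400
  C_22 = (0.85)(0.60) − (-0.10)(-0.35) = 0.4750
  C_23 = −[(0.85)(0.00) − (-0.40)(-0.35)] = 0.1400
  C_31 = (-0.40)(-0.20) − (-0.10)(0.70) = 0.1500
  C_32 = −[(0.85)(-0.20) − (-0.10)(-0.05)] = 0.1750
  C_33 = (0.85)(0.70) − (-0.40)(-0.05) = 0.5750
det(I−A) = Σ_j (I−A)_1j·C_1j = (0.85)(0.4200) + (-0.40)(0.1000) + (-0.10)(0.2450) = 0.2925
adj(I−A) = Cᵀ =
  [ 0.4200   0.2400   0.1500]
  [ 0.1000   0.4750   0.1750]
  [ 0.2450   0.1400   0.5750]
(I − A)⁻¹ = adj(I−A) / det(I−A) ≈
  [   1.4359     0.8205     0.5128]
  [   0.3419     1.6239     0.5983]
  [   0.8376     0.4786     1.9658]
Δx = (I − A)⁻¹ Δd with Δd having +50 in the Sector 1 component and 0 elsewhere.
So Δx_1 = L_11 · (+50), where L_11 = adj(I−A)_11 / det(I−A) = 0.4200 / 0.2925.
Δx_1 = 0.4200 × (+50) / 0.2925 = 21.00 / 0.2925 ≈ 71.79.

Δx_1 = 71.79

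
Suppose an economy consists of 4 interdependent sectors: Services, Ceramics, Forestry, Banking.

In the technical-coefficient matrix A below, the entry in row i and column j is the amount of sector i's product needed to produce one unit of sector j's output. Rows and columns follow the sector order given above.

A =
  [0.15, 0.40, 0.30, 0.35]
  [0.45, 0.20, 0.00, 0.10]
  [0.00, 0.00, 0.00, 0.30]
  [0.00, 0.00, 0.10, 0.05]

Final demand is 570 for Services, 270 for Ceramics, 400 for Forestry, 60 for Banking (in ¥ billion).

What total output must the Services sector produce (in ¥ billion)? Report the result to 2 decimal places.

x_1 = 1405.22

I − A =
  [   0.85    -0.40    -0.30    -0.35]
  [  -0.45     0.80     0.00    -0.10]
  [   0.00     0.00     1.00    -0.30]
  [   0.00     0.00    -0.10     0.95]
Compute the cofactors C_ij = (−1)^(i+j)·(3×3 minor ij) of I−A; the adjugate is their transpose:
adj(I−A) = Cᵀ =
  [ 0.7360   0.3680   0.2600   0.3920]
  [ 0.4140   0.7820   0.1525   0.2830]
  [ 0.0000   0.0000   0.4750   0.1500]
  [ 0.0000   0.0000   0.0500   0.5000]
det(I−A) = Σ_j (I−A)_1j·C_1j = (0.85)(0.7360) + (-0.40)(0.4140) + (-0.30)(0.0000) + (-0.35)(0.0000) = 0.4600
(I − A)⁻¹ = adj(I−A) / det(I−A) ≈
  [   1.6000     0.8000     0.5652     0.8522]
  [   0.9000     1.7000     0.3315     0.6152]
  [   0.0000     0.0000     1.0326     0.3261]
  [   0.0000     0.0000     0.1087     1.0870]
x = (I − A)⁻¹ d = adj(I−A)·d / det(I−A), with det(I−A) = 0.4600:
  x_1 = (0.7360·570 + 0.3680·270 + 0.2600·400 + 0.3920·60) / 0.4600 = 646.40 / 0.4600 ≈ 1405.22
  x_2 = (0.4140·570 + 0.7820·270 + 0.1525·400 + 0.2830·60) / 0.4600 = 525.10 / 0.4600 ≈ 1141.52
  x_3 = (0.0000·570 + 0.0000·270 + 0.4750·400 + 0.1500·60) / 0.4600 = 199.00 / 0.4600 ≈ 432.61
  x_4 = (0.0000·570 + 0.0000·270 + 0.0500·400 + 0.5000·60) / 0.4600 = 50.00 / 0.4600 ≈ 108.70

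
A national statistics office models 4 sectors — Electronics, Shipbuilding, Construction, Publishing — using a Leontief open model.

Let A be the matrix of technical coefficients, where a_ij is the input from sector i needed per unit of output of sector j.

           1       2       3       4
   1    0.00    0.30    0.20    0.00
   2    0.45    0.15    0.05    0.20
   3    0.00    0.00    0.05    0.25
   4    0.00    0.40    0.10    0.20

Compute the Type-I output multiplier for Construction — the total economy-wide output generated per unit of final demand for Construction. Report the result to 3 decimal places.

m_3 = 2.042

I − A =
  [   1.00    -0.30    -0.20     0.00]
  [  -0.45     0.85    -0.05    -0.20]
  [   0.00     0.00     0.95    -0.25]
  [   0.00    -0.40    -0.10     0.80]
Compute the cofactors C_ij = (−1)^(i+j)·(3×3 minor ij) of I−A; the adjugate is their transpose:
adj(I−A) = Cᵀ =
  [ 0.54375   0.24050   0.13800   0.10325]
  [ 0.33075   0.73500   0.13200   0.22500]
  [ 0.04500   0.10000   0.49200   0.17875]
  [ 0.17100   0.38000   0.12750   0.67925]
det(I−A) = Σ_j (I−A)_1j·C_1j = (1.00)(0.54375) + (-0.30)(0.33075) + (-0.20)(0.04500) + (0.00)(0.17100) = 0.435525
(I − A)⁻¹ = adj(I−A) / det(I−A) ≈
  [   1.2485     0.5522     0.3169     0.2371]
  [   0.7594     1.6876     0.3031     0.5166]
  [   0.1033     0.2296     1.1297     0.4104]
  [   0.3926     0.8725     0.2928     1.5596]
The output multiplier for sector j is the column-j sum of the Leontief inverse (I − A)⁻¹ = adj(I−A) / det(I−A).
Column 3 of adj(I−A): (0.13800, 0.13200, 0.49200, 0.12750); det(I−A) = 0.435525.
m_3 = (0.13800 + 0.13200 + 0.49200 + 0.12750) / 0.435525 = 0.8895 / 0.435525 ≈ 2.042.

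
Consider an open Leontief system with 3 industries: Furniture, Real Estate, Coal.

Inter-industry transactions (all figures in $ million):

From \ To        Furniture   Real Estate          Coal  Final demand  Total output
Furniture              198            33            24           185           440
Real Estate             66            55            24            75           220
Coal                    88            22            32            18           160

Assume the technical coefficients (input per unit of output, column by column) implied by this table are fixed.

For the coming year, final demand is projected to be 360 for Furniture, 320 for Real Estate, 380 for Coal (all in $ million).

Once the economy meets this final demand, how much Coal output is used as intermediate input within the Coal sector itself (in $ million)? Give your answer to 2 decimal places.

Technical coefficients a_ij = z_ij / X_j:
  a_FF = 198/440 = 0.45, a_RF = 66/440 = 0.15, a_CF = 88/440 = 0.20
  a_FR = 33/220 = 0.15, a_RR = 55/220 = 0.25, a_CR = 22/220 = 0.10
  a_FC = 24/160 = 0.15, a_RC = 24/160 = 0.15, a_CC = 32/160 = 0.20
I − A =
  [   0.55    -0.15    -0.15]
  [  -0.15     0.75    -0.15]
  [  -0.20    -0.10     0.80]
Cofactors of I−A, C_ij = (−1)^(i+j)·(minor ij) (rows/columns in the sector order above):
  C_11 = (0.75)(0.80) − (-0.15)(-0.10) = 0.5850
  C_12 = −[(-0.15)(0.80) − (-0.15)(-0.20)] = 0.1500
  C_13 = (-0.15)(-0.10) − (0.75)(-0.20) = 0.1650
  C_21 = −[(-0.15)(0.80) − (-0.15)(-0.10)] = 0.1350
  C_22 = (0.55)(0.80) − (-0.15)(-0.20) = 0.4100
  C_23 = −[(0.55)(-0.10) − (-0.15)(-0.20)] = 0.0850
  C_31 = (-0.15)(-0.15) − (-0.15)(0.75) = 0.1350
  C_32 = −[(0.55)(-0.15) − (-0.15)(-0.15)] = 0.1050
  C_33 = (0.55)(0.75) − (-0.15)(-0.15) = 0.3900
det(I−A) = Σ_j (I−A)_1j·C_1j = (0.55)(0.5850) + (-0.15)(0.1500) + (-0.15)(0.1650) = 0.2745
adj(I−A) = Cᵀ =
  [ 0.5850   0.1350   0.1350]
  [ 0.1500   0.4100   0.1050]
  [ 0.1650   0.0850   0.3900]
(I − A)⁻¹ = adj(I−A) / det(I−A) ≈
  [   2.1311     0.4918     0.4918]
  [   0.5464     1.4936     0.3825]
  [   0.6011     0.3097     1.4208]
First solve x = (I − A)⁻¹ d = adj(I−A)·d / det(I−A); in particular x_C = (0.1650·360 + 0.0850·320 + 0.3900·380) / 0.2745 = 234.80 / 0.2745 ≈ 855.3734.
Intermediate flow from C to C: z_CC = a_CC · x_C = 0.20 × 234.80 / 0.2745 = 46.96 / 0.2745 ≈ 171.07.

z_CC = 171.07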